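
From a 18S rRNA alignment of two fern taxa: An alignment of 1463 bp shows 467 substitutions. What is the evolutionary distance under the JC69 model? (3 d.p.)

0.416

p = 467/1463 ≈ 0.319207.
d = −(3/4) ln(1 − 4p/3) = −0.75 ln(1 − 0.425609) = −0.75 ln(0.574391)
  = −0.75 × (-0.554445) = 0.415834 substitutions/site.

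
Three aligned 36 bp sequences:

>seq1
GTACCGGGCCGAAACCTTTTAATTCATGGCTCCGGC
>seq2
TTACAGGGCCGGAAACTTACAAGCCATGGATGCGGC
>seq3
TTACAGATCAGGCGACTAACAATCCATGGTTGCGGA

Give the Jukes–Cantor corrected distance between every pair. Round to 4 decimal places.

seq1–seq2: 10/36 sites differ → p ≈ 0.277778, d = −0.75 ln(1 − 0.370371) = 0.346968 ≈ 0.3470.
seq1–seq3: 16/36 sites differ → p ≈ 0.444444, d = −0.75 ln(1 − 0.592592) = 0.673455 ≈ 0.6735.
seq2–seq3: 9/36 sites differ → p = 0.25, d = −0.75 ln(1 − 0.333333) = 0.304098 ≈ 0.3041.

d(seq1,seq2) = 0.3470, d(seq1,seq3) = 0.6735, d(seq2,seq3) = 0.3041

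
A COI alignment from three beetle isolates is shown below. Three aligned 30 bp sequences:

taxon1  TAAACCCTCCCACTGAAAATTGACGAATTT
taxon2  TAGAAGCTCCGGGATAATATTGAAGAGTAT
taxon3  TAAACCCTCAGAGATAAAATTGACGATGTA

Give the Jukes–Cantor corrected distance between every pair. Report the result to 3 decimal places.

d(taxon1,taxon2) = 0.572, d(taxon1,taxon3) = 0.330, d(taxon2,taxon3) = 0.503

taxon1–taxon2: 12/30 sites differ → p = 0.4, d = −0.75 ln(1 − 0.533333) = 0.571605 ≈ 0.572.
taxon1–taxon3: 8/30 sites differ → p ≈ 0.266667, d = −0.75 ln(1 − 0.355556) = 0.329526 ≈ 0.330.
taxon2–taxon3: 11/30 sites differ → p ≈ 0.366667, d = −0.75 ln(1 − 0.488889) = 0.503376 ≈ 0.503.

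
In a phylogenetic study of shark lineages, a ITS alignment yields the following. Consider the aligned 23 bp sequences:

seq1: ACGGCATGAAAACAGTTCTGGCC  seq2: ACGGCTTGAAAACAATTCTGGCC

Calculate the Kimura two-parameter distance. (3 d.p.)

0.093

Of 23 sites, 1 differences are transitions and 1 are transversions, so P = 1/23 ≈ 0.043478 and Q = 1/23 ≈ 0.043478.
Under the Kimura two-parameter model, d = −½ ln(1 − 2P − Q) − ¼ ln(1 − 2Q).
1 − 2P − Q = 0.869566, giving −½ ln(0.869566) = 0.069881.
1 − 2Q = 0.913044, giving −¼ ln(0.913044) = 0.022743.
d = 0.069881 + 0.022743 = 0.092624.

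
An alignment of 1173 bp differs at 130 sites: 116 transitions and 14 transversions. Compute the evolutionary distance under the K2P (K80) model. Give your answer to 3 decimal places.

P = 116/1173 ≈ 0.098892 and Q = 14/1173 ≈ 0.011935.
Under the Kimura two-parameter model, d = −½ ln(1 − 2P − Q) − ¼ ln(1 − 2Q).
1 − 2P − Q = 0.790281, giving −½ ln(0.790281) = 0.117683.
1 − 2Q = 0.97613, giving −¼ ln(0.97613) = 0.006040.
d = 0.117683 + 0.006040 = 0.123723.

0.124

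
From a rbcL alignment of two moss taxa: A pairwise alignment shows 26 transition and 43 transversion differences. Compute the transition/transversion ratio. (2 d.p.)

0.60

R = 26/43 = 0.604651… ≈ 0.60 (to 2 d.p.).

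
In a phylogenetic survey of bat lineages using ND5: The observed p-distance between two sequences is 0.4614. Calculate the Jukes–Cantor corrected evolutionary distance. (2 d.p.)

d = −(3/4) ln(1 − 4p/3) = −0.75 ln(1 − 0.6152) = −0.75 ln(0.3848)
  = −0.75 × (-0.955032) = 0.716274 substitutions/site.

0.72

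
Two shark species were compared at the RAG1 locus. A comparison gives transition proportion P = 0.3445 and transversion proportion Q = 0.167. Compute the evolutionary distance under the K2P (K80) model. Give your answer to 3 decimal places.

1.071

Under the Kimura two-parameter model, d = −½ ln(1 − 2P − Q) − ¼ ln(1 − 2Q).
1 − 2P − Q = 0.144, giving −½ ln(0.144) = 0.968971.
1 − 2Q = 0.666, giving −¼ ln(0.666) = 0.101616.
d = 0.968971 + 0.101616 = 1.070587.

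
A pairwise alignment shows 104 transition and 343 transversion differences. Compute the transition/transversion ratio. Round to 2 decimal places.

0.30

R = 104/343 = 0.303206… ≈ 0.30 (to 2 d.p.).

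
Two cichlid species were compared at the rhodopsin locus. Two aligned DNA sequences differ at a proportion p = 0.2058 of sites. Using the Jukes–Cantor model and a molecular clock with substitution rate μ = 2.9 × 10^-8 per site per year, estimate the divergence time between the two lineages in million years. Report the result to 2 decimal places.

4.15

d = −(3/4) ln(1 − 4p/3) = −0.75 ln(1 − 0.2744) = −0.75 ln(0.7256)
  = −0.75 × (-0.320756) = 0.240567 substitutions/site.
Under a molecular clock d = 2μt, so t = d/(2μ) = 0.240567 / (2 × 2.9 × 10^-8) = 4.15 million years.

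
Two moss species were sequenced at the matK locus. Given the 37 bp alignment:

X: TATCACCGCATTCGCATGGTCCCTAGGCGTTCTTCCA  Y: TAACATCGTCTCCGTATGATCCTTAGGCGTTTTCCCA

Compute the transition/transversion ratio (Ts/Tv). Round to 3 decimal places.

4.000

Transitions are A↔G and C↔T; transversions are all other mismatches.
Transitions: 8. Transversions: 2.
R = 8/2 = 4.000.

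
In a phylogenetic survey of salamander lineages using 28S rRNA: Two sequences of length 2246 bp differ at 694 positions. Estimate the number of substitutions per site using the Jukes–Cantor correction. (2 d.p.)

p = 694/2246 ≈ 0.308994.
d = −(3/4) ln(1 − 4p/3) = −0.75 ln(1 − 0.411992) = −0.75 ln(0.588008)
  = −0.75 × (-0.531015) = 0.398261 substitutions/site.

0.40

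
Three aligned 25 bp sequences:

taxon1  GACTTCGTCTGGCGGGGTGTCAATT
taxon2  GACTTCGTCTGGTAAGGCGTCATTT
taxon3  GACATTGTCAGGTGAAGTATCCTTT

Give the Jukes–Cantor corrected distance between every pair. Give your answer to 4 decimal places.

d(taxon1,taxon2) = 0.2326, d(taxon1,taxon3) = 0.4904, d(taxon2,taxon3) = 0.4172

taxon1–taxon2: 5/25 sites differ → p = 0.2, d = −0.75 ln(1 − 0.266667) = 0.232617 ≈ 0.2326.
taxon1–taxon3: 9/25 sites differ → p = 0.36, d = −0.75 ln(1 − 0.48) = 0.490445 ≈ 0.4904.
taxon2–taxon3: 8/25 sites differ → p = 0.32, d = −0.75 ln(1 − 0.426667) = 0.417216 ≈ 0.4172.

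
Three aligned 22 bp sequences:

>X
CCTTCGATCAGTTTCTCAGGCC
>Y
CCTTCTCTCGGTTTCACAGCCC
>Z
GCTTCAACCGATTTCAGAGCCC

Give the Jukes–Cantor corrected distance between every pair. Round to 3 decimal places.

d(X,Y) = 0.271, d(X,Z) = 0.497, d(Y,Z) = 0.339

X–Y: 5/22 sites differ → p ≈ 0.227273, d = −0.75 ln(1 − 0.303031) = 0.270761 ≈ 0.271.
X–Z: 8/22 sites differ → p ≈ 0.363636, d = −0.75 ln(1 − 0.484848) = 0.497470 ≈ 0.497.
Y–Z: 6/22 sites differ → p ≈ 0.272727, d = −0.75 ln(1 − 0.363636) = 0.338988 ≈ 0.339.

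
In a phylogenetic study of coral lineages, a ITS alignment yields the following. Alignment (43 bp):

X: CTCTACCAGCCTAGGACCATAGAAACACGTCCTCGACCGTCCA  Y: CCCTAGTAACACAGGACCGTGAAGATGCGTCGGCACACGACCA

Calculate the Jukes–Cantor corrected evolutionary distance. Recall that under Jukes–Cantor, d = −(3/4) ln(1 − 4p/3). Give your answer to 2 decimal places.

The sequences differ at 18 of 43 sites, so p = 18/43 ≈ 0.418605.
d = −(3/4) ln(1 − 4p/3) = −0.75 ln(1 − 0.55814) = −0.75 ln(0.44186)
  = −0.75 × (-0.816762) = 0.612572 substitutions/site.

0.61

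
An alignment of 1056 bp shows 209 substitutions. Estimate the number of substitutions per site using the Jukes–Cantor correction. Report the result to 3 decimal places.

p = 209/1056 ≈ 0.197917.
d = −(3/4) ln(1 − 4p/3) = −0.75 ln(1 − 0.263889) = −0.75 ln(0.736111)
  = −0.75 × (-0.306374) = 0.229781 substitutions/site.

0.230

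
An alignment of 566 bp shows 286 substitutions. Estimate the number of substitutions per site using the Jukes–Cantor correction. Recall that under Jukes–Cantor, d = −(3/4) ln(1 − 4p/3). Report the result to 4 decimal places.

p = 286/566 ≈ 0.5053.
d = −(3/4) ln(1 − 4p/3) = −0.75 ln(1 − 0.673733) = −0.75 ln(0.326267)
  = −0.75 × (-1.120039) = 0.840029 substitutions/site.

0.8400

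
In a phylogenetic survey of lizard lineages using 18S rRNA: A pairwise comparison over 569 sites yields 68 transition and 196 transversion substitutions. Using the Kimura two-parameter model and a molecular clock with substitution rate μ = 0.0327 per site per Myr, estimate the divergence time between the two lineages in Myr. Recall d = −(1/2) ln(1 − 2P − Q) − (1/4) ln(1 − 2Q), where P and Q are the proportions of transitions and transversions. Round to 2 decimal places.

P = 68/569 ≈ 0.119508 and Q = 196/569 ≈ 0.344464.
Under the Kimura two-parameter model, d = −½ ln(1 − 2P − Q) − ¼ ln(1 − 2Q).
1 − 2P − Q = 0.41652, giving −½ ln(0.41652) = 0.437910.
1 − 2Q = 0.311072, giving −¼ ln(0.311072) = 0.291933.
d = 0.437910 + 0.291933 = 0.729843.
Under a molecular clock d = 2μt, so t = d/(2μ) = 0.729843 / (2 × 0.0327) = 11.16 Myr.

11.16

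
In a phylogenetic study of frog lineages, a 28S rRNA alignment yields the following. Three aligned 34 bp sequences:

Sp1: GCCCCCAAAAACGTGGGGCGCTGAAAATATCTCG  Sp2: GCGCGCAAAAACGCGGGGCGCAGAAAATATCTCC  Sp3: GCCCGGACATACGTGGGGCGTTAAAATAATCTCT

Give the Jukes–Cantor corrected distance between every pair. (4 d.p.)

Sp1–Sp2: 5/34 sites differ → p ≈ 0.147059, d = −0.75 ln(1 − 0.196079) = 0.163691 ≈ 0.1637.
Sp1–Sp3: 9/34 sites differ → p ≈ 0.264706, d = −0.75 ln(1 − 0.352941) = 0.326488 ≈ 0.3265.
Sp2–Sp3: 11/34 sites differ → p ≈ 0.323529, d = −0.75 ln(1 − 0.431372) = 0.423397 ≈ 0.4234.

d(Sp1,Sp2) = 0.1637, d(Sp1,Sp3) = 0.3265, d(Sp2,Sp3) = 0.4234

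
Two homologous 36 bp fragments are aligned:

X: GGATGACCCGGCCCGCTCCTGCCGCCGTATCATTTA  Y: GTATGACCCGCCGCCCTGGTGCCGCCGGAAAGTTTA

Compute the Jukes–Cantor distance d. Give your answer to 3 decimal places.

The sequences differ at 10 of 36 sites (2, 11, 13, 15, 18, 19, 28, 30, 31, 32), so p = 10/36 ≈ 0.277778.
d = −(3/4) ln(1 − 4p/3) = −0.75 ln(1 − 0.370371) = −0.75 ln(0.629629)
  = −0.75 × (-0.462625) = 0.346969 substitutions/site.

0.347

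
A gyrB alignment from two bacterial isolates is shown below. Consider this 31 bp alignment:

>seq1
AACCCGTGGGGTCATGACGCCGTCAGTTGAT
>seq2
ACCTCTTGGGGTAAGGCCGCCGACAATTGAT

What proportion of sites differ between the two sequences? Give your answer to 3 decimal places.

0.258

The sequences differ at 8 of 31 positions (sites 2, 4, 6, 13, 15, 17, 23, 26).
p = 8/31 = 0.258064… ≈ 0.258 (to 3 d.p.).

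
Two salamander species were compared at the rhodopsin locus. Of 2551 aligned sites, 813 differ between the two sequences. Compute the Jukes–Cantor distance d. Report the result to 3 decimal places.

0.415

p = 813/2551 ≈ 0.318699.
d = −(3/4) ln(1 − 4p/3) = −0.75 ln(1 − 0.424932) = −0.75 ln(0.575068)
  = −0.75 × (-0.553267) = 0.414950 substitutions/site.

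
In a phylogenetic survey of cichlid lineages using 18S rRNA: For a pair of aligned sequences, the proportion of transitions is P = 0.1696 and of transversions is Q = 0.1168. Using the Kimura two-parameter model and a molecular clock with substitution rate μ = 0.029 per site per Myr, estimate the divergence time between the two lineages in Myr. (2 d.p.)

6.40

Under the Kimura two-parameter model, d = −½ ln(1 − 2P − Q) − ¼ ln(1 − 2Q).
1 − 2P − Q = 0.544, giving −½ ln(0.544) = 0.304403.
1 − 2Q = 0.7664, giving −¼ ln(0.7664) = 0.066513.
d = 0.304403 + 0.066513 = 0.370916.
Under a molecular clock d = 2μt, so t = d/(2μ) = 0.370916 / (2 × 0.029) = 6.40 Myr.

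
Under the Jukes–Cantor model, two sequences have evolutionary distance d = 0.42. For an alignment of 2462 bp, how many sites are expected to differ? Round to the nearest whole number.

792

Invert JC69: p = (3/4)(1 − e^(−4d/3)) = 0.75 × (1 − e^(-0.56)) = 0.75 × (1 − 0.571209) = 0.321593.
Expected differing sites = pL ≈ 0.321593 × 2462 = 791.761966 ≈ 792.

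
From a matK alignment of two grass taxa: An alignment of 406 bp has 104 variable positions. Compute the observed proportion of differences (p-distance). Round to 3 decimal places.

0.256

p = 104/406 = 0.256157… ≈ 0.256 (to 3 d.p.).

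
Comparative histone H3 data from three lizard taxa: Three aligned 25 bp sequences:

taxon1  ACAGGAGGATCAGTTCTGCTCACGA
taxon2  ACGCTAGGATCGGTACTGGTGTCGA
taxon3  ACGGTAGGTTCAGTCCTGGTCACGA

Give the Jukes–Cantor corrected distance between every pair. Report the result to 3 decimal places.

d(taxon1,taxon2) = 0.417, d(taxon1,taxon3) = 0.233, d(taxon2,taxon3) = 0.289

taxon1–taxon2: 8/25 sites differ → p = 0.32, d = −0.75 ln(1 − 0.426667) = 0.417216 ≈ 0.417.
taxon1–taxon3: 5/25 sites differ → p = 0.2, d = −0.75 ln(1 − 0.266667) = 0.232617 ≈ 0.233.
taxon2–taxon3: 6/25 sites differ → p = 0.24, d = −0.75 ln(1 − 0.32) = 0.289247 ≈ 0.289.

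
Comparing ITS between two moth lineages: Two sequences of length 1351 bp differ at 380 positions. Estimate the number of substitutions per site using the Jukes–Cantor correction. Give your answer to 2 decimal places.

0.35

p = 380/1351 ≈ 0.281273.
d = −(3/4) ln(1 − 4p/3) = −0.75 ln(1 − 0.375031) = −0.75 ln(0.624969)
  = −0.75 × (-0.470053) = 0.352540 substitutions/site.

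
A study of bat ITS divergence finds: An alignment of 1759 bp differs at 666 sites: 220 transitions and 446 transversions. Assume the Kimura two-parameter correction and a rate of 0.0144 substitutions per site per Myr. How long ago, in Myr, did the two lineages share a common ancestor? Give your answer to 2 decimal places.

18.30

P = 220/1759 ≈ 0.125071 and Q = 446/1759 ≈ 0.253553.
Under the Kimura two-parameter model, d = −½ ln(1 − 2P − Q) − ¼ ln(1 − 2Q).
1 − 2P − Q = 0.496305, giving −½ ln(0.496305) = 0.350282.
1 − 2Q = 0.492894, giving −¼ ln(0.492894) = 0.176865.
d = 0.350282 + 0.176865 = 0.527147.
Under a molecular clock d = 2μt, so t = d/(2μ) = 0.527147 / (2 × 0.0144) = 18.30 Myr.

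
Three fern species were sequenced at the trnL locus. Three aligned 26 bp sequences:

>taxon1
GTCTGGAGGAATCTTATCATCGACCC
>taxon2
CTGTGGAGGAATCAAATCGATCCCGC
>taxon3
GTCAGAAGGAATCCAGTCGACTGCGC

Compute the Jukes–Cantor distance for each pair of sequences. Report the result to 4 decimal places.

taxon1–taxon2: 10/26 sites differ → p ≈ 0.384615, d = −0.75 ln(1 − 0.51282) = 0.539341 ≈ 0.5393.
taxon1–taxon3: 10/26 sites differ → p ≈ 0.384615, d = −0.75 ln(1 − 0.51282) = 0.539341 ≈ 0.5393.
taxon2–taxon3: 9/26 sites differ → p ≈ 0.346154, d = −0.75 ln(1 − 0.461539) = 0.464280 ≈ 0.4643.

d(taxon1,taxon2) = 0.5393, d(taxon1,taxon3) = 0.5393, d(taxon2,taxon3) = 0.4643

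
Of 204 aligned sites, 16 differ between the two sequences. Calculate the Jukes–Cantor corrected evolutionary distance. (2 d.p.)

0.08

p = 16/204 ≈ 0.078431.
d = −(3/4) ln(1 − 4p/3) = −0.75 ln(1 − 0.104575) = −0.75 ln(0.895425)
  = −0.75 × (-0.110457) = 0.082843 substitutions/site.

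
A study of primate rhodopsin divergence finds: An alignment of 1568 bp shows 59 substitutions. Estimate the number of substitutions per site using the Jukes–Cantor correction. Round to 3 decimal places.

p = 59/1568 ≈ 0.037628.
d = −(3/4) ln(1 − 4p/3) = −0.75 ln(1 − 0.050171) = −0.75 ln(0.949829)
  = −0.75 × (-0.051473) = 0.038605 substitutions/site.

0.039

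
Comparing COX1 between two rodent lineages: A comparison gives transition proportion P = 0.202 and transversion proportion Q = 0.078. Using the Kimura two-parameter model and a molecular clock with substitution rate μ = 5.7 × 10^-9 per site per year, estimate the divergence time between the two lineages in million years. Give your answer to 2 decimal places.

32.57

Under the Kimura two-parameter model, d = −½ ln(1 − 2P − Q) − ¼ ln(1 − 2Q).
1 − 2P − Q = 0.518, giving −½ ln(0.518) = 0.328890.
1 − 2Q = 0.844, giving −¼ ln(0.844) = 0.042401.
d = 0.328890 + 0.042401 = 0.371291.
Under a molecular clock d = 2μt, so t = d/(2μ) = 0.371291 / (2 × 5.7 × 10^-9) = 32.57 million years.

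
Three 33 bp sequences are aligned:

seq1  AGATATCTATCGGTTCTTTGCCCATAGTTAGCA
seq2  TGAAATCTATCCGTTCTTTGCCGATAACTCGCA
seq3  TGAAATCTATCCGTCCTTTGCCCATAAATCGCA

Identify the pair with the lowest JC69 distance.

seq1–seq2: 7/33 differ, p = 0.212, d = 0.249.
seq1–seq3: 7/33 differ, p = 0.212, d = 0.249.
seq2–seq3: 3/33 differ, p = 0.091, d = 0.097.
The smallest distance is between seq2 and seq3.

seq2 and seq3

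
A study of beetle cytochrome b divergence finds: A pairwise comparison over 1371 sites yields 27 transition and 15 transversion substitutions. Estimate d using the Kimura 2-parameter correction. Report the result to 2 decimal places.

0.03

P = 27/1371 ≈ 0.019694 and Q = 15/1371 ≈ 0.010941.
Under the Kimura two-parameter model, d = −½ ln(1 − 2P − Q) − ¼ ln(1 − 2Q).
1 − 2P − Q = 0.949671, giving −½ ln(0.949671) = 0.025820.
1 − 2Q = 0.978118, giving −¼ ln(0.978118) = 0.005531.
d = 0.025820 + 0.005531 = 0.031351.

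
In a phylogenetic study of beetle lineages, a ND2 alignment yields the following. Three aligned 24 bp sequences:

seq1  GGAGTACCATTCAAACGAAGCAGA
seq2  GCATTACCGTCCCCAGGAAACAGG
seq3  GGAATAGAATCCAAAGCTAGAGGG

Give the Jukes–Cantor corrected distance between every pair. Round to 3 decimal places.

seq1–seq2: 9/24 sites differ → p = 0.375, d = −0.75 ln(1 − 0.5) = 0.519860 ≈ 0.520.
seq1–seq3: 10/24 sites differ → p ≈ 0.416667, d = −0.75 ln(1 − 0.555556) = 0.608198 ≈ 0.608.
seq2–seq3: 12/24 sites differ → p = 0.5, d = −0.75 ln(1 − 0.666667) = 0.823960 ≈ 0.824.

d(seq1,seq2) = 0.520, d(seq1,seq3) = 0.608, d(seq2,seq3) = 0.824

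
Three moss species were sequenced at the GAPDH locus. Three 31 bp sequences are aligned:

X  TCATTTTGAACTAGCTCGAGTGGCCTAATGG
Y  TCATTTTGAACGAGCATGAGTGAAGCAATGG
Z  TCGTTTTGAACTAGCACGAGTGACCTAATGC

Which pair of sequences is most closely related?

X and Z

X–Y: 7/31 differ, p = 0.226, d = 0.269.
X–Z: 4/31 differ, p = 0.129, d = 0.142.
Y–Z: 7/31 differ, p = 0.226, d = 0.269.
The smallest distance is between X and Z.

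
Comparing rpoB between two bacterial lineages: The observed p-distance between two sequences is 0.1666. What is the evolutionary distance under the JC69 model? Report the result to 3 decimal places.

d = −(3/4) ln(1 − 4p/3) = −0.75 ln(1 − 0.222133) = −0.75 ln(0.777867)
  = −0.75 × (-0.251200) = 0.188400 substitutions/site.

0.188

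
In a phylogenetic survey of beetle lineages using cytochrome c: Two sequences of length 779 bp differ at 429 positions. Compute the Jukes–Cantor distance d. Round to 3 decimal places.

p = 429/779 ≈ 0.550706.
d = −(3/4) ln(1 − 4p/3) = −0.75 ln(1 − 0.734275) = −0.75 ln(0.265725)
  = −0.75 × (-1.325293) = 0.993970 substitutions/site.

0.994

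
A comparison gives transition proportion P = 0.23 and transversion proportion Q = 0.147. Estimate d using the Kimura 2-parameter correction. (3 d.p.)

Under the Kimura two-parameter model, d = −½ ln(1 − 2P − Q) − ¼ ln(1 − 2Q).
1 − 2P − Q = 0.393, giving −½ ln(0.393) = 0.466973.
1 − 2Q = 0.706, giving −¼ ln(0.706) = 0.087035.
d = 0.466973 + 0.087035 = 0.554008.

0.554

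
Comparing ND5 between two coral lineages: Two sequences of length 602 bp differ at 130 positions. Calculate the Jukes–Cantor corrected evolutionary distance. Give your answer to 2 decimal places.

0.25

p = 130/602 ≈ 0.215947.
d = −(3/4) ln(1 − 4p/3) = −0.75 ln(1 − 0.287929) = −0.75 ln(0.712071)
  = −0.75 × (-0.339578) = 0.254684 substitutions/site.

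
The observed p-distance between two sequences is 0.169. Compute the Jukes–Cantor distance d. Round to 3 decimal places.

d = −(3/4) ln(1 − 4p/3) = −0.75 ln(1 − 0.225333) = −0.75 ln(0.774667)
  = −0.75 × (-0.255322) = 0.191492 substitutions/site.

0.191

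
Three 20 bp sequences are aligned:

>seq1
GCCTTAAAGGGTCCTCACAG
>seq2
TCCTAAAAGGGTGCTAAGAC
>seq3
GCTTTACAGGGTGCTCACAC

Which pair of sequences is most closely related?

seq1–seq2: 6/20 differ, p = 0.300, d = 0.383.
seq1–seq3: 4/20 differ, p = 0.200, d = 0.233.
seq2–seq3: 6/20 differ, p = 0.300, d = 0.383.
The smallest distance is between seq1 and seq3.

seq1 and seq3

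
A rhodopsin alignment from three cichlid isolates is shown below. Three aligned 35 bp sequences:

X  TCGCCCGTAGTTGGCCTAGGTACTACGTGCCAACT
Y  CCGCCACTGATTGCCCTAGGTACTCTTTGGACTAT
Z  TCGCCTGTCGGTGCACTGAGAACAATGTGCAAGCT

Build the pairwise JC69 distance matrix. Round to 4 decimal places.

d(X,Y) = 0.5716, d(X,Z) = 0.4582, d(Y,Z) = 0.7823

X–Y: 14/35 sites differ → p = 0.4, d = −0.75 ln(1 − 0.533333) = 0.571605 ≈ 0.5716.
X–Z: 12/35 sites differ → p ≈ 0.342857, d = −0.75 ln(1 − 0.457143) = 0.458182 ≈ 0.4582.
Y–Z: 17/35 sites differ → p ≈ 0.485714, d = −0.75 ln(1 − 0.647619) = 0.782282 ≈ 0.7823.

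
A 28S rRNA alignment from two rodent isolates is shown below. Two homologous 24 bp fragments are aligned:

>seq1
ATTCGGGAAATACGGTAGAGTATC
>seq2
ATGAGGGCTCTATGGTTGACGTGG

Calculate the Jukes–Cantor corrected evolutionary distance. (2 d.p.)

0.82

The sequences differ at 12 of 24 sites, so p = 12/24 = 0.5.
d = −(3/4) ln(1 − 4p/3) = −0.75 ln(1 − 0.666667) = −0.75 ln(0.333333)
  = −0.75 × (-1.098613) = 0.823960 substitutions/site.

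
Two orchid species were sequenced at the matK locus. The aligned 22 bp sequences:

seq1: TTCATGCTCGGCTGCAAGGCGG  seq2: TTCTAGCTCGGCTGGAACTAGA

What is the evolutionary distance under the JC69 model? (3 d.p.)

0.414

The sequences differ at 7 of 22 sites (4, 5, 15, 18, 19, 20, 22), so p = 7/22 ≈ 0.318182.
d = −(3/4) ln(1 − 4p/3) = −0.75 ln(1 − 0.424243) = −0.75 ln(0.575757)
  = −0.75 × (-0.552070) = 0.414053 substitutions/site.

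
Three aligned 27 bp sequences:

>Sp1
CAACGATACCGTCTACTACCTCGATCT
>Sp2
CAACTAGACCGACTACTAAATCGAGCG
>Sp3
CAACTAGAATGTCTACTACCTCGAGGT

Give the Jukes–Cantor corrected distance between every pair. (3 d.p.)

Sp1–Sp2: 7/27 sites differ → p ≈ 0.259259, d = −0.75 ln(1 − 0.345679) = 0.318118 ≈ 0.318.
Sp1–Sp3: 6/27 sites differ → p ≈ 0.222222, d = −0.75 ln(1 − 0.296296) = 0.263548 ≈ 0.264.
Sp2–Sp3: 7/27 sites differ → p ≈ 0.259259, d = −0.75 ln(1 − 0.345679) = 0.318118 ≈ 0.318.

d(Sp1,Sp2) = 0.318, d(Sp1,Sp3) = 0.264, d(Sp2,Sp3) = 0.318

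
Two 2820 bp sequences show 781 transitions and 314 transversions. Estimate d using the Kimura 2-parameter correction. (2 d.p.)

0.61

P = 781/2820 ≈ 0.27695 and Q = 314/2820 ≈ 0.111348.
Under the Kimura two-parameter model, d = −½ ln(1 − 2P − Q) − ¼ ln(1 − 2Q).
1 − 2P − Q = 0.334752, giving −½ ln(0.334752) = 0.547183.
1 − 2Q = 0.777304, giving −¼ ln(0.777304) = 0.062981.
d = 0.547183 + 0.062981 = 0.610164.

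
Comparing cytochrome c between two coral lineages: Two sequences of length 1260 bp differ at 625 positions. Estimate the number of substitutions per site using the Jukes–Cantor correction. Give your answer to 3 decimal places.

p = 625/1260 ≈ 0.496032.
d = −(3/4) ln(1 − 4p/3) = −0.75 ln(1 − 0.661376) = −0.75 ln(0.338624)
  = −0.75 × (-1.082865) = 0.812149 substitutions/site.

0.812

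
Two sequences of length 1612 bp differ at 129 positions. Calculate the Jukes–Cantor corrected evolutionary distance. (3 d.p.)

p = 129/1612 ≈ 0.080025.
d = −(3/4) ln(1 − 4p/3) = −0.75 ln(1 − 0.1067) = −0.75 ln(0.8933)
  = −0.75 × (-0.112833) = 0.084625 substitutions/site.

0.085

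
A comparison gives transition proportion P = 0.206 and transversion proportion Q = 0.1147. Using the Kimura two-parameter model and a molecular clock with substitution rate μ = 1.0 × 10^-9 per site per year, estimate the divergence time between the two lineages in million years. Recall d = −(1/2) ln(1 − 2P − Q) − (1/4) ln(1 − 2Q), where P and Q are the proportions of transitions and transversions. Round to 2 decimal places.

Under the Kimura two-parameter model, d = −½ ln(1 − 2P − Q) − ¼ ln(1 − 2Q).
1 − 2P − Q = 0.4733, giving −½ ln(0.4733) = 0.374013.
1 − 2Q = 0.7706, giving −¼ ln(0.7706) = 0.065146.
d = 0.374013 + 0.065146 = 0.439159.
Under a molecular clock d = 2μt, so t = d/(2μ) = 0.439159 / (2 × 1.0 × 10^-9) = 219.58 million years.

219.58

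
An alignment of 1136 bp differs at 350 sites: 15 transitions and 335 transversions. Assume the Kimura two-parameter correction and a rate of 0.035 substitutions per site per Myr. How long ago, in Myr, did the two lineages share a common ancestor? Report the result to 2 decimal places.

P = 15/1136 ≈ 0.013204 and Q = 335/1136 ≈ 0.294894.
Under the Kimura two-parameter model, d = −½ ln(1 − 2P − Q) − ¼ ln(1 − 2Q).
1 − 2P − Q = 0.678698, giving −½ ln(0.678698) = 0.193790.
1 − 2Q = 0.410212, giving −¼ ln(0.410212) = 0.222770.
d = 0.193790 + 0.222770 = 0.416560.
Under a molecular clock d = 2μt, so t = d/(2μ) = 0.416560 / (2 × 0.035) = 5.95 Myr.

5.95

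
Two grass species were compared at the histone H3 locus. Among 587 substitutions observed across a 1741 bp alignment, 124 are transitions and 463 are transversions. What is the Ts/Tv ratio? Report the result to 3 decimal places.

R = 124/463 = 0.267818… ≈ 0.268 (to 3 d.p.).

0.268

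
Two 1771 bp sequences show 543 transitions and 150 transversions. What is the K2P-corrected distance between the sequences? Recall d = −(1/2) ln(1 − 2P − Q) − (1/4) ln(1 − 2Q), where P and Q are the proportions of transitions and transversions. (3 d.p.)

0.645

P = 543/1771 ≈ 0.306606 and Q = 150/1771 ≈ 0.084698.
Under the Kimura two-parameter model, d = −½ ln(1 − 2P − Q) − ¼ ln(1 − 2Q).
1 − 2P − Q = 0.30209, giving −½ ln(0.30209) = 0.598515.
1 − 2Q = 0.830604, giving −¼ ln(0.830604) = 0.046401.
d = 0.598515 + 0.046401 = 0.644916.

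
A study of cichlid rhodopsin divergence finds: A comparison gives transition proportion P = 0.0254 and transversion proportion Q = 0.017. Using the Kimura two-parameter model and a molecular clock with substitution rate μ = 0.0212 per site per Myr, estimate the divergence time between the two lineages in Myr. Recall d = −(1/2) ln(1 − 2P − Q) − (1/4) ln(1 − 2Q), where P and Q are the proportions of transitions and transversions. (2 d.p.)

Under the Kimura two-parameter model, d = −½ ln(1 − 2P − Q) − ¼ ln(1 − 2Q).
1 − 2P − Q = 0.9322, giving −½ ln(0.9322) = 0.035104.
1 − 2Q = 0.966, giving −¼ ln(0.966) = 0.008648.
d = 0.035104 + 0.008648 = 0.043752.
Under a molecular clock d = 2μt, so t = d/(2μ) = 0.043752 / (2 × 0.0212) = 1.03 Myr.

1.03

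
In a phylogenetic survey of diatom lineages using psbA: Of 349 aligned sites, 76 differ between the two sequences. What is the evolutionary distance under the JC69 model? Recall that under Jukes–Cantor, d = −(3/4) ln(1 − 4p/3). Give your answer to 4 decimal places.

p = 76/349 ≈ 0.217765.
d = −(3/4) ln(1 − 4p/3) = −0.75 ln(1 − 0.290353) = −0.75 ln(0.709647)
  = −0.75 × (-0.342988) = 0.257241 substitutions/site.

0.2572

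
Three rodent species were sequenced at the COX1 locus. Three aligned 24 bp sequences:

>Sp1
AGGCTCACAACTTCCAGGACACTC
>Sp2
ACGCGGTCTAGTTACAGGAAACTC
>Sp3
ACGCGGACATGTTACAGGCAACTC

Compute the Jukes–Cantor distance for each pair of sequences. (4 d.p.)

d(Sp1,Sp2) = 0.4408, d(Sp1,Sp3) = 0.4408, d(Sp2,Sp3) = 0.1885

Sp1–Sp2: 8/24 sites differ → p ≈ 0.333333, d = −0.75 ln(1 − 0.444444) = 0.440839 ≈ 0.4408.
Sp1–Sp3: 8/24 sites differ → p ≈ 0.333333, d = −0.75 ln(1 − 0.444444) = 0.440839 ≈ 0.4408.
Sp2–Sp3: 4/24 sites differ → p ≈ 0.166667, d = −0.75 ln(1 − 0.222223) = 0.188487 ≈ 0.1885.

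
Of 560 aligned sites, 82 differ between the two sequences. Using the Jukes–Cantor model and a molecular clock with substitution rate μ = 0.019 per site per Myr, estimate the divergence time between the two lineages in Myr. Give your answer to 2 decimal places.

4.29

p = 82/560 ≈ 0.146429.
d = −(3/4) ln(1 − 4p/3) = −0.75 ln(1 − 0.195239) = −0.75 ln(0.804761)
  = −0.75 × (-0.217210) = 0.162908 substitutions/site.
Under a molecular clock d = 2μt, so t = d/(2μ) = 0.162908 / (2 × 0.019) = 4.29 Myr.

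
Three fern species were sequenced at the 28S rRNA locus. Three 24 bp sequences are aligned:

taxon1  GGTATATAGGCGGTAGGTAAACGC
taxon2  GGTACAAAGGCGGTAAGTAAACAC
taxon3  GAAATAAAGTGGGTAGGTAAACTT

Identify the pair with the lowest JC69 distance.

taxon1 and taxon2

taxon1–taxon2: 4/24 differ, p = 0.167, d = 0.188.
taxon1–taxon3: 7/24 differ, p = 0.292, d = 0.369.
taxon2–taxon3: 8/24 differ, p = 0.333, d = 0.441.
The smallest distance is between taxon1 and taxon2.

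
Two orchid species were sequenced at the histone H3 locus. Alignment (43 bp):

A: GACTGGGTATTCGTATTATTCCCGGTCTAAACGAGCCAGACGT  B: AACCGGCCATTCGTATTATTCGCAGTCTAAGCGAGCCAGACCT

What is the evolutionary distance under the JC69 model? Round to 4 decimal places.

The sequences differ at 8 of 43 sites (1, 4, 7, 8, 22, 24, 31, 42), so p = 8/43 ≈ 0.186047.
d = −(3/4) ln(1 − 4p/3) = −0.75 ln(1 − 0.248063) = −0.75 ln(0.751937)
  = −0.75 × (-0.285103) = 0.213827 substitutions/site.

0.2138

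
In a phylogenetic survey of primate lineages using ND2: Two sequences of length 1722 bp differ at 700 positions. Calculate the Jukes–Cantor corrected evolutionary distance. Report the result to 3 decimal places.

p = 700/1722 ≈ 0.406504.
d = −(3/4) ln(1 − 4p/3) = −0.75 ln(1 − 0.542005) = −0.75 ln(0.457995)
  = −0.75 × (-0.780897) = 0.585673 substitutions/site.

0.586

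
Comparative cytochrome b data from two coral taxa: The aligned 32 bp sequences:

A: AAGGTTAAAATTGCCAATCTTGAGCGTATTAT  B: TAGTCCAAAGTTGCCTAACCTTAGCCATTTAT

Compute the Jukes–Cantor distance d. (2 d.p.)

The sequences differ at 12 of 32 sites, so p = 12/32 = 0.375.
d = −(3/4) ln(1 − 4p/3) = −0.75 ln(1 − 0.5) = −0.75 ln(0.5)
  = −0.75 × (-0.693147) = 0.519860 substitutions/site.

0.52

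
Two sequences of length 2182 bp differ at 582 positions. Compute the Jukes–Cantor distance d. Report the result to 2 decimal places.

p = 582/2182 ≈ 0.266728.
d = −(3/4) ln(1 − 4p/3) = −0.75 ln(1 − 0.355637) = −0.75 ln(0.644363)
  = −0.75 × (-0.439493) = 0.329620 substitutions/site.

0.33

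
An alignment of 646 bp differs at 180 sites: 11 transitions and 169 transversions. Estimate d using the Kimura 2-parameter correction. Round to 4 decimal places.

P = 11/646 ≈ 0.017028 and Q = 169/646 ≈ 0.26161.
Under the Kimura two-parameter model, d = −½ ln(1 − 2P − Q) − ¼ ln(1 − 2Q).
1 − 2P − Q = 0.704334, giving −½ ln(0.704334) = 0.175251.
1 − 2Q = 0.47678, giving −¼ ln(0.47678) = 0.185175.
d = 0.175251 + 0.185175 = 0.360426.

0.3604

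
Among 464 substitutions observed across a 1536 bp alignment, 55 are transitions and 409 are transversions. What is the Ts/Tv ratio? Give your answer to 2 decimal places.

R = 55/409 = 0.134474… ≈ 0.13 (to 2 d.p.).

0.13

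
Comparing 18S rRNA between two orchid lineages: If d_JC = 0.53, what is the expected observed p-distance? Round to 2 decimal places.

p = (3/4)(1 − e^(−4d/3)) = 0.75 × (1 − e^(-0.706667)) = 0.75 × (1 − 0.493286) = 0.380036.

0.38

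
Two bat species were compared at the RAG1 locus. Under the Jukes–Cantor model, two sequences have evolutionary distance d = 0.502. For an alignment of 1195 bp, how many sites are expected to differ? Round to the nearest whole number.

437

Invert JC69: p = (3/4)(1 − e^(−4d/3)) = 0.75 × (1 − e^(-0.669333)) = 0.75 × (1 − 0.512050) = 0.365963.
Expected differing sites = pL ≈ 0.365963 × 1195 = 437.325785 ≈ 437.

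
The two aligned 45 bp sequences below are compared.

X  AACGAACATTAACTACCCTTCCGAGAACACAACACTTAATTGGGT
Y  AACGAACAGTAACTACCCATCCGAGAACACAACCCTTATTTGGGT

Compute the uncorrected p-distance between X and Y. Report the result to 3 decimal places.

0.089

The sequences differ at 4 of 45 positions (sites 9, 19, 34, 39).
p = 4/45 = 0.088888… ≈ 0.089 (to 3 d.p.).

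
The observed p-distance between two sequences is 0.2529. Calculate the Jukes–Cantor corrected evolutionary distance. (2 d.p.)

d = −(3/4) ln(1 − 4p/3) = −0.75 ln(1 − 0.3372) = −0.75 ln(0.6628)
  = −0.75 × (-0.411282) = 0.308462 substitutions/site.

0.31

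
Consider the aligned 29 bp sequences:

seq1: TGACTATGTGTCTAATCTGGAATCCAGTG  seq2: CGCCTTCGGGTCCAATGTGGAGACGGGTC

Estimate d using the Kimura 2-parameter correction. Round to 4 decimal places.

0.6060

Of 29 sites, 5 differences are transitions and 7 are transversions, so P = 5/29 ≈ 0.172414 and Q = 7/29 ≈ 0.241379.
Under the Kimura two-parameter model, d = −½ ln(1 − 2P − Q) − ¼ ln(1 − 2Q).
1 − 2P − Q = 0.413793, giving −½ ln(0.413793) = 0.441195.
1 − 2Q = 0.517242, giving −¼ ln(0.517242) = 0.164811.
d = 0.441195 + 0.164811 = 0.606006.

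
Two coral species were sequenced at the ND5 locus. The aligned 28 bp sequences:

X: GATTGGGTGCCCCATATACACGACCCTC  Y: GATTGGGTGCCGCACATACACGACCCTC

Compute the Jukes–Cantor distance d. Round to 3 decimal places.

0.075

The sequences differ at 2 of 28 sites (12, 15), so p = 2/28 ≈ 0.071429.
d = −(3/4) ln(1 − 4p/3) = −0.75 ln(1 − 0.095239) = −0.75 ln(0.904761)
  = −0.75 × (-0.100084) = 0.075063 substitutions/site.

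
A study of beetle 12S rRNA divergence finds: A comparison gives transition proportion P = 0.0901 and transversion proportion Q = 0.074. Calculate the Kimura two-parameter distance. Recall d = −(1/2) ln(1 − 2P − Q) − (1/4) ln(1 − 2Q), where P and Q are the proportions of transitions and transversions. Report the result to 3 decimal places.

0.187

Under the Kimura two-parameter model, d = −½ ln(1 − 2P − Q) − ¼ ln(1 − 2Q).
1 − 2P − Q = 0.7458, giving −½ ln(0.7458) = 0.146649.
1 − 2Q = 0.852, giving −¼ ln(0.852) = 0.040042.
d = 0.146649 + 0.040042 = 0.186691.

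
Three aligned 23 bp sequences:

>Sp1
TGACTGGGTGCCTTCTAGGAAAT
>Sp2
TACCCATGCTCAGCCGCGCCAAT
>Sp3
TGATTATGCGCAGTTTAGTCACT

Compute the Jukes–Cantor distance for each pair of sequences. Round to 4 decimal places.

Sp1–Sp2: 14/23 sites differ → p ≈ 0.608696, d = −0.75 ln(1 − 0.811595) = 1.251871 ≈ 1.2519.
Sp1–Sp3: 10/23 sites differ → p ≈ 0.434783, d = −0.75 ln(1 − 0.579711) = 0.650110 ≈ 0.6501.
Sp2–Sp3: 11/23 sites differ → p ≈ 0.478261, d = −0.75 ln(1 − 0.637681) = 0.761423 ≈ 0.7614.

d(Sp1,Sp2) = 1.2519, d(Sp1,Sp3) = 0.6501, d(Sp2,Sp3) = 0.7614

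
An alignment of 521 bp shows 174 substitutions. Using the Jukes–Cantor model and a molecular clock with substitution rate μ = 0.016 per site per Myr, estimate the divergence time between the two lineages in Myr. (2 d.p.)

13.81

p = 174/521 ≈ 0.333973.
d = −(3/4) ln(1 − 4p/3) = −0.75 ln(1 − 0.445297) = −0.75 ln(0.554703)
  = −0.75 × (-0.589322) = 0.441992 substitutions/site.
Under a molecular clock d = 2μt, so t = d/(2μ) = 0.441992 / (2 × 0.016) = 13.81 Myr.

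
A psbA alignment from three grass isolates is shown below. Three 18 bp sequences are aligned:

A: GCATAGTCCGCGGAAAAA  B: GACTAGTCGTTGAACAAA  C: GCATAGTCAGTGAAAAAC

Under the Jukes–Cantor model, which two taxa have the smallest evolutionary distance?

A–B: 7/18 differ, p = 0.389, d = 0.548.
A–C: 4/18 differ, p = 0.222, d = 0.264.
B–C: 6/18 differ, p = 0.333, d = 0.441.
The smallest distance is between A and C.

A and C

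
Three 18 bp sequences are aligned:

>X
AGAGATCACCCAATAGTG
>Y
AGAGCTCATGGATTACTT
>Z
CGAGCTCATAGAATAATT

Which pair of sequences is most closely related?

Y and Z

X–Y: 7/18 differ, p = 0.389, d = 0.548.
X–Z: 7/18 differ, p = 0.389, d = 0.548.
Y–Z: 4/18 differ, p = 0.222, d = 0.264.
The smallest distance is between Y and Z.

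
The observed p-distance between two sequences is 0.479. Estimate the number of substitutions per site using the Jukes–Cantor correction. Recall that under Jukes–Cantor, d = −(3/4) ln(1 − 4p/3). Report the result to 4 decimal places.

0.7635

d = −(3/4) ln(1 − 4p/3) = −0.75 ln(1 − 0.638667) = −0.75 ln(0.361333)
  = −0.75 × (-1.017955) = 0.763466 substitutions/site.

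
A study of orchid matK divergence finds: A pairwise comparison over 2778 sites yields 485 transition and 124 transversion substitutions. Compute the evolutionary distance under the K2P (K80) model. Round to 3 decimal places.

0.274

P = 485/2778 ≈ 0.174586 and Q = 124/2778 ≈ 0.044636.
Under the Kimura two-parameter model, d = −½ ln(1 − 2P − Q) − ¼ ln(1 − 2Q).
1 − 2P − Q = 0.606192, giving −½ ln(0.606192) = 0.250279.
1 − 2Q = 0.910728, giving −¼ ln(0.910728) = 0.023378.
d = 0.250279 + 0.023378 = 0.273657.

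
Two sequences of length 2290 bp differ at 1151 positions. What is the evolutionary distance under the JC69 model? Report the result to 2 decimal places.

0.83

p = 1151/2290 ≈ 0.50262.
d = −(3/4) ln(1 − 4p/3) = −0.75 ln(1 − 0.67016) = −0.75 ln(0.32984)
  = −0.75 × (-1.109148) = 0.831861 substitutions/site.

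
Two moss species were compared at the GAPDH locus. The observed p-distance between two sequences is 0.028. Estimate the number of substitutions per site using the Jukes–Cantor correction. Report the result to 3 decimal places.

d = −(3/4) ln(1 − 4p/3) = −0.75 ln(1 − 0.037333) = −0.75 ln(0.962667)
  = −0.75 × (-0.038048) = 0.028536 substitutions/site.

0.029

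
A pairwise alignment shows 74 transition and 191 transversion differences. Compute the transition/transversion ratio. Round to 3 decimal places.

R = 74/191 = 0.387434… ≈ 0.387 (to 3 d.p.).

0.387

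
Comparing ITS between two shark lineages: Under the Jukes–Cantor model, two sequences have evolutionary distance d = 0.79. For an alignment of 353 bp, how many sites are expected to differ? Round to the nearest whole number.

Invert JC69: p = (3/4)(1 − e^(−4d/3)) = 0.75 × (1 − e^(-1.053333)) = 0.75 × (1 − 0.348773) = 0.488420.
Expected differing sites = pL ≈ 0.488420 × 353 = 172.41226 ≈ 172.

172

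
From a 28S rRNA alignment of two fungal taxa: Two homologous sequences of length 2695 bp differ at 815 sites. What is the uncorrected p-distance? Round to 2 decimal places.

p = 815/2695 = 0.302411… ≈ 0.30 (to 2 d.p.).

0.30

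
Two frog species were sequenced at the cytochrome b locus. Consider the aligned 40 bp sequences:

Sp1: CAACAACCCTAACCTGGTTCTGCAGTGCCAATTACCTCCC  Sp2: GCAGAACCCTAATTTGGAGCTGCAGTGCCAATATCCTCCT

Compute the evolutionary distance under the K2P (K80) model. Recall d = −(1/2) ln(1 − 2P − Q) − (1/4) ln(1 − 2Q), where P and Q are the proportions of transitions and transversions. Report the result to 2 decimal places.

0.30

Of 40 sites, 3 differences are transitions and 7 are transversions, so P = 3/40 = 0.075 and Q = 7/40 = 0.175.
Under the Kimura two-parameter model, d = −½ ln(1 − 2P − Q) − ¼ ln(1 − 2Q).
1 − 2P − Q = 0.675, giving −½ ln(0.675) = 0.196521.
1 − 2Q = 0.65, giving −¼ ln(0.65) = 0.107696.
d = 0.196521 + 0.107696 = 0.304217.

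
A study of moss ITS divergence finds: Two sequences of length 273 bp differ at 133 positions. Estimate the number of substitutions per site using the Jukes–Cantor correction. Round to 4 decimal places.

0.7865

p = 133/273 ≈ 0.487179.
d = −(3/4) ln(1 − 4p/3) = −0.75 ln(1 − 0.649572) = −0.75 ln(0.350428)
  = −0.75 × (-1.048600) = 0.786450 substitutions/site.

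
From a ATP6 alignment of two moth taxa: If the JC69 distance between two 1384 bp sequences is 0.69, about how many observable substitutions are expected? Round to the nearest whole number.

Invert JC69: p = (3/4)(1 − e^(−4d/3)) = 0.75 × (1 − e^(-0.92)) = 0.75 × (1 − 0.398519) = 0.451111.
Expected differing sites = pL ≈ 0.451111 × 1384 = 624.337624 ≈ 624.

624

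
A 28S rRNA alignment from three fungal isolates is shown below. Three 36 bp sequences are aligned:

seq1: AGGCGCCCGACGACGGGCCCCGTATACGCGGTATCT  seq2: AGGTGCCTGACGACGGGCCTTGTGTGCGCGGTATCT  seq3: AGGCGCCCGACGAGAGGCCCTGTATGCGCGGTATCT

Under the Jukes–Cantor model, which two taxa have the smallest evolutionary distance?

seq1 and seq3

seq1–seq2: 6/36 differ, p = 0.167, d = 0.188.
seq1–seq3: 4/36 differ, p = 0.111, d = 0.120.
seq2–seq3: 6/36 differ, p = 0.167, d = 0.188.
The smallest distance is between seq1 and seq3.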